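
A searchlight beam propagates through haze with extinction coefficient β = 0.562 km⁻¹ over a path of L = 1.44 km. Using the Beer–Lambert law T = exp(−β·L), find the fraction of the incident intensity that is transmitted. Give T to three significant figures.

0.445

τ = β·L = 0.562 × 1.44 = 0.8093.
T = exp(−0.8093) = 0.4452.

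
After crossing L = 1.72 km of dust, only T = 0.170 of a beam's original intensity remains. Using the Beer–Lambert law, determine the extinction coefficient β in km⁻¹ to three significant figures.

1.03 km⁻¹

Beer–Lambert: T = exp(−βL) ⇒ β = −ln(T)/L = −ln(0.170)/1.72 = 1.7720/1.72 = 1.03 km⁻¹.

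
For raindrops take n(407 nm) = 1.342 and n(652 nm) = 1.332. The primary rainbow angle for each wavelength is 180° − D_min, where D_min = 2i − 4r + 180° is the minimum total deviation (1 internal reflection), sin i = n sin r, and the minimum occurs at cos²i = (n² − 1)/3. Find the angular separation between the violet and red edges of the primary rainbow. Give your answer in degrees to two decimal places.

At 407 nm (n = 1.342): cos²i = 0.26699 → i = 58.888°, r = 39.641°, D_min = 139.213°, rainbow angle = 40.787°.
At 652 nm (n = 1.332): cos²i = 0.25807 → i = 59.469°, r = 40.290°, D_min = 137.776°, rainbow angle = 42.224°.
Angular width = |40.787° − 42.224°| = 1.437°.

1.44°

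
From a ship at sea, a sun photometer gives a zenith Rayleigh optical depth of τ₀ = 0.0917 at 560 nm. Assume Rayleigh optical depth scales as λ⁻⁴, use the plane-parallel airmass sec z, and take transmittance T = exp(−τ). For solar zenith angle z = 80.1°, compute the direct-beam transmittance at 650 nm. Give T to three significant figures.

0.745

sec 80.1° = 5.8164.
τ = 0.0917 × (560/650)⁴ × 5.8164 = 0.0917 × 0.5509 × 5.8164 = 0.2938.
T = exp(−0.2938) = 0.7454.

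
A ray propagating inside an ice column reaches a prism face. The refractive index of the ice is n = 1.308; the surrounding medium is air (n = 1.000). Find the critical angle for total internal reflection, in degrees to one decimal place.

sin θ_c = n_air / n = 1.000 / 1.308 = 0.7645.
θ_c = arcsin(0.7645) = 49.86°.

49.9°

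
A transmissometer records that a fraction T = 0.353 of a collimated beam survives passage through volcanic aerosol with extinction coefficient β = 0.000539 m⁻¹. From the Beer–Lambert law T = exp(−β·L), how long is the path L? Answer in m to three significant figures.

1930 m

Beer–Lambert: T = exp(−βL) ⇒ L = −ln(T)/β = −ln(0.353)/0.000539 = 1.0413/0.000539 = 1932 m.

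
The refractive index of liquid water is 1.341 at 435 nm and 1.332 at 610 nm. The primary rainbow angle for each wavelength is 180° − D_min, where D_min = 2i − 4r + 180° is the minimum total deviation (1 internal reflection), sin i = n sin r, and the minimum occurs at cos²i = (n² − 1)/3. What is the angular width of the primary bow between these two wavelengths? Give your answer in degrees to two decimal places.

1.29°

At 435 nm (n = 1.341): cos²i = 0.26609 → i = 58.946°, r = 39.705°, D_min = 139.071°, rainbow angle = 40.929°.
At 610 nm (n = 1.332): cos²i = 0.25807 → i = 59.469°, r = 40.290°, D_min = 137.776°, rainbow angle = 42.224°.
Angular width = |40.929° − 42.224°| = 1.295°.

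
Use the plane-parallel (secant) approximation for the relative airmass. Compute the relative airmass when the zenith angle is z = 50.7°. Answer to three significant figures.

1.58

X = sec z = 1/cos 50.7° = 1/0.6334 = 1.5788.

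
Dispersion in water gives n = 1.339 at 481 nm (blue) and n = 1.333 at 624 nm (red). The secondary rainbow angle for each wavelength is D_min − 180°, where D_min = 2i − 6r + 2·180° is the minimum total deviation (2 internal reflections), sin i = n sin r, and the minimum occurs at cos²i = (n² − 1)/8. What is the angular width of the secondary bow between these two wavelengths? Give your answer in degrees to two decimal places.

At 481 nm (n = 1.339): cos²i = 0.09912 → i = 71.650°, r = 45.141°, D_min = 232.451°, rainbow angle = 52.451°.
At 624 nm (n = 1.333): cos²i = 0.09711 → i = 71.843°, r = 45.466°, D_min = 230.891°, rainbow angle = 50.891°.
Angular width = |52.451° − 50.891°| = 1.560°.

1.56°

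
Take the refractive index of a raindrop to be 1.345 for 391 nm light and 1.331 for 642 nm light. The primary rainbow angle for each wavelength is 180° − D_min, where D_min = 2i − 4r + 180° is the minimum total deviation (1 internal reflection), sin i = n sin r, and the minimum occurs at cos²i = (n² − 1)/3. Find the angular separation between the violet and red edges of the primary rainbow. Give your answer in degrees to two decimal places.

At 391 nm (n = 1.345): cos²i = 0.26967 → i = 58.715°, r = 39.448°, D_min = 139.635°, rainbow angle = 40.365°.
At 642 nm (n = 1.331): cos²i = 0.25719 → i = 59.527°, r = 40.356°, D_min = 137.630°, rainbow angle = 42.370°.
Angular width = |40.365° − 42.370°| = 2.005°.

2.01°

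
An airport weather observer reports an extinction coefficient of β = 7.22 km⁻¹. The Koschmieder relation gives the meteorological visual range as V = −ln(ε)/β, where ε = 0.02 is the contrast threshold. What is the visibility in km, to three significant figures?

V = −ln(0.02) / 7.22 = 3.912 / 7.22 = 0.5418 km.

0.542 km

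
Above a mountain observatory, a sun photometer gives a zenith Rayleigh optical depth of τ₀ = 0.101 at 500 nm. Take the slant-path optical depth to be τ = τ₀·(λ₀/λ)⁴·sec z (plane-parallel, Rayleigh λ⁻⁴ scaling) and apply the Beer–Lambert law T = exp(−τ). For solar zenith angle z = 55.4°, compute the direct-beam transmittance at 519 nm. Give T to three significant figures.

sec 55.4° = 1.7610.
τ = 0.101 × (500/519)⁴ × 1.7610 = 0.101 × 0.8614 × 1.7610 = 0.1532.
T = exp(−0.1532) = 0.8579.

0.858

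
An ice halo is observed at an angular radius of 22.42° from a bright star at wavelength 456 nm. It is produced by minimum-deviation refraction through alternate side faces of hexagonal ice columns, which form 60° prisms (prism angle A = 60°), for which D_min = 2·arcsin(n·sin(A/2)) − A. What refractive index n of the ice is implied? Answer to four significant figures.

1.318

Rearranging: n = sin((D_min + A)/2) / sin(A/2).
(D_min + A)/2 = (22.42° + 60°)/2 = 41.210°.
n = sin 41.210° / sin 30° = 0.6588 / 0.5000 = 1.3176.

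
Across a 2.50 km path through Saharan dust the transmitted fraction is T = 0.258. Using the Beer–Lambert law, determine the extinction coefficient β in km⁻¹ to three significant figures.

0.542 km⁻¹

Beer–Lambert: T = exp(−βL) ⇒ β = −ln(T)/L = −ln(0.258)/2.50 = 1.3548/2.50 = 0.5419 km⁻¹.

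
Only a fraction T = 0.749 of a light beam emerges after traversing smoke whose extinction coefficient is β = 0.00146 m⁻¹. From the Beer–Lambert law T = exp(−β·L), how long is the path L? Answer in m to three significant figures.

Beer–Lambert: T = exp(−βL) ⇒ L = −ln(T)/β = −ln(0.749)/0.00146 = 0.2890/0.00146 = 198 m.

198 m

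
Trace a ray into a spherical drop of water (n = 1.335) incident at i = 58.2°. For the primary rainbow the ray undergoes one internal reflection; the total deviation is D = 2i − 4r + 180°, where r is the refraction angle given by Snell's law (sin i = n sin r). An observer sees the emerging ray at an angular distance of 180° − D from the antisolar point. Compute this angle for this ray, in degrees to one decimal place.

sin r = sin 58.2° / 1.335 = 0.8499/1.335 = 0.6366; r = 39.54°.
D = 2·58.2° − 4·39.54° + 180° = 116.40° − 158.16° + 180° = 138.24°.
Angle from antisolar point = 180° − D = 41.76°.

41.8°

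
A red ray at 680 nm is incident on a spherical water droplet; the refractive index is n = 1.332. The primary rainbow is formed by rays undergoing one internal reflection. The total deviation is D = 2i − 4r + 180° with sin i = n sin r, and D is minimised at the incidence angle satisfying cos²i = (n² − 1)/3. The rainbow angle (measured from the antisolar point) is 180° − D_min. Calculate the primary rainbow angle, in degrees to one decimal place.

cos²i = (1.77422 − 1)/3 = 0.25807; i = arccos(0.50801) = 59.469°.
sin r = sin 59.469°/1.332 = 0.64666; r = 40.290°.
D_min = 2·59.469° − 4·40.290° + 180° = 137.776°.
Rainbow angle = 180° − D_min = 42.224°.

42.2°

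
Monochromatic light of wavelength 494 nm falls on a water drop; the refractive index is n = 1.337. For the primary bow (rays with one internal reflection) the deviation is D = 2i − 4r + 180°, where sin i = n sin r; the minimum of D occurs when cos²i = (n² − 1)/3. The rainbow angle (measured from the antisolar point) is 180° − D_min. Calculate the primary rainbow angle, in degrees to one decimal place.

cos²i = (1.78757 − 1)/3 = 0.26252; i = arccos(0.51237) = 59.178°.
sin r = sin 59.178°/1.337 = 0.64231; r = 39.964°.
D_min = 2·59.178° − 4·39.964° + 180° = 138.500°.
Rainbow angle = 180° − D_min = 41.500°.

41.5°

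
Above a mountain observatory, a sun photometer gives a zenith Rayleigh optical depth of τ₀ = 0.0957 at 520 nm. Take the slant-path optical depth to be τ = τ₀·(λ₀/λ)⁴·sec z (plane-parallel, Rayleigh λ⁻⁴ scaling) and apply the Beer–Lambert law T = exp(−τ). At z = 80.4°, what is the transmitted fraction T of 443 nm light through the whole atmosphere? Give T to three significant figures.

sec 80.4° = 5.9963.
τ = 0.0957 × (520/443)⁴ × 5.9963 = 0.0957 × 1.8984 × 5.9963 = 1.0894.
T = exp(−1.0894) = 0.3364.

0.336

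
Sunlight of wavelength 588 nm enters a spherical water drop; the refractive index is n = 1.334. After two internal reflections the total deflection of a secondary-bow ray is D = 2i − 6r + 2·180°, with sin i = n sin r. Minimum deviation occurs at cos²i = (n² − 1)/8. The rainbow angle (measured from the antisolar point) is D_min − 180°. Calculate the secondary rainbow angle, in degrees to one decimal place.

cos²i = (1.77956 − 1)/8 = 0.09744; i = arccos(0.31216) = 71.810°.
sin r = sin 71.810°/1.334 = 0.71217; r = 45.411°.
D_min = 2·71.810° − 6·45.411° + 360° = 231.153°.
Rainbow angle = D_min − 180° = 51.153°.

51.2°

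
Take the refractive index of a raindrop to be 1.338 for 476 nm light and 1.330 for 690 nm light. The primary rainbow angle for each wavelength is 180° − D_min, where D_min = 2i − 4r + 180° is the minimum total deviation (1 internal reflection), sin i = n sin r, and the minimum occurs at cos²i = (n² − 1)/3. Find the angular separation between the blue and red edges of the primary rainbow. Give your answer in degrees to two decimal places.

At 476 nm (n = 1.338): cos²i = 0.26341 → i = 59.120°, r = 39.899°, D_min = 138.643°, rainbow angle = 41.357°.
At 690 nm (n = 1.330): cos²i = 0.25630 → i = 59.585°, r = 40.422°, D_min = 137.484°, rainbow angle = 42.516°.
Angular width = |41.357° − 42.516°| = 1.160°.

1.16°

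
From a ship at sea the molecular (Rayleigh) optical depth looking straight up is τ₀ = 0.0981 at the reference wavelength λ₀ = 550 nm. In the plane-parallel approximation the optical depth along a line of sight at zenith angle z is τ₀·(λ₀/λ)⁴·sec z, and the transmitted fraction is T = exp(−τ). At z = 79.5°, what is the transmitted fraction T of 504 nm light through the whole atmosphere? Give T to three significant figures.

sec 79.5° = 5.4874.
τ = 0.0981 × (550/504)⁴ × 5.4874 = 0.0981 × 1.4182 × 5.4874 = 0.7634.
T = exp(−0.7634) = 0.4661.

0.466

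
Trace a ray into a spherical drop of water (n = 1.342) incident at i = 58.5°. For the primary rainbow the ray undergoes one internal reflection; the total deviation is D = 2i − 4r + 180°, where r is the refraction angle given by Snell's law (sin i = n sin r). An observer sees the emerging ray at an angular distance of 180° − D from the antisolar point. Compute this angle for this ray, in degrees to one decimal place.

40.8°

sin r = sin 58.5° / 1.342 = 0.8526/1.342 = 0.6354; r = 39.45°.
D = 2·58.5° − 4·39.45° + 180° = 117.00° − 157.78° + 180° = 139.22°.
Angle from antisolar point = 180° − D = 40.78°.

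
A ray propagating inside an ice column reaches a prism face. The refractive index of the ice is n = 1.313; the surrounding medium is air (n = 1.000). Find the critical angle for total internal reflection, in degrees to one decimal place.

sin θ_c = n_air / n = 1.000 / 1.313 = 0.7616.
θ_c = arcsin(0.7616) = 49.61°.

49.6°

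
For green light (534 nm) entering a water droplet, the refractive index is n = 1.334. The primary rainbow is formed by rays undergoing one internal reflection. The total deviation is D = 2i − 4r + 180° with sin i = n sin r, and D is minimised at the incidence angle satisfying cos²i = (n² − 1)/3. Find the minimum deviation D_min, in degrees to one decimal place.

cos²i = (1.77956 − 1)/3 = 0.25985; i = arccos(0.50976) = 59.352°.
sin r = sin 59.352°/1.334 = 0.64492; r = 40.159°.
D_min = 2·59.352° − 4·40.159° + 180° = 138.067°.

138.1°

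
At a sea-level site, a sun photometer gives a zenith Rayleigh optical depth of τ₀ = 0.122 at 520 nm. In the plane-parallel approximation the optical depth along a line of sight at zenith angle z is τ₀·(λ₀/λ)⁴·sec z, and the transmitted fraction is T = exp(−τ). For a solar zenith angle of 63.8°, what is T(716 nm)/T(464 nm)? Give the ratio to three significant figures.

Airmass: sec 63.8° = 2.2650.
τ(716 nm) = 0.122 × (520/716)⁴ × 2.2650 = 0.122 × 0.2782 × 2.2650 = 0.0769.
τ(464 nm) = 0.122 × (520/464)⁴ × 2.2650 = 0.122 × 1.5774 × 2.2650 = 0.4359.
T(716)/T(464) = exp(τ_B − τ_A) = exp(0.3590) = 1.4319.

1.43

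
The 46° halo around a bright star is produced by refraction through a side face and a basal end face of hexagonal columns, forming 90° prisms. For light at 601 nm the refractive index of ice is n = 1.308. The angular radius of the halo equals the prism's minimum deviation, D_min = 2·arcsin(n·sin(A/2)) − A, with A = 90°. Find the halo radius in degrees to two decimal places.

n·sin(A/2) = 1.308 × sin 45° = 1.308 × 0.7071 = 0.9249.
D_min = 2·arcsin(0.9249) − 90° = 2 × 67.653° − 90° = 45.305°.

45.31°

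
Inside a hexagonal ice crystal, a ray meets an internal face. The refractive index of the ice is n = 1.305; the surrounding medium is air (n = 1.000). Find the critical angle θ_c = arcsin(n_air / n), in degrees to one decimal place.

sin θ_c = n_air / n = 1.000 / 1.305 = 0.7663.
θ_c = arcsin(0.7663) = 50.02°.

50.0°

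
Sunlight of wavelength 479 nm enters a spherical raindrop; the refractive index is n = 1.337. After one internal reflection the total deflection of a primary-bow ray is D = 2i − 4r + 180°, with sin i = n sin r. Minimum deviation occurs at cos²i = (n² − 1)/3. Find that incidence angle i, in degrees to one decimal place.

59.2°

cos²i = (1.337² − 1)/3 = (1.78757 − 1)/3 = 0.26252.
cos i = 0.51237, so i = 59.178°.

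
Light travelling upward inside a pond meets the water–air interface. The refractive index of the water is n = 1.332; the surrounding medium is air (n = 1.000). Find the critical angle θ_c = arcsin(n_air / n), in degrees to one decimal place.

sin θ_c = n_air / n = 1.000 / 1.332 = 0.7508.
θ_c = arcsin(0.7508) = 48.66°.

48.7°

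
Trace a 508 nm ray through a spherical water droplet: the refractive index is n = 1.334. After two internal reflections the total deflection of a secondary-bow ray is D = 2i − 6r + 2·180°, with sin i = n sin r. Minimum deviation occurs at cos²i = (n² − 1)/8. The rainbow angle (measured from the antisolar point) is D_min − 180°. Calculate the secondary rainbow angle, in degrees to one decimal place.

51.2°

cos²i = (1.77956 − 1)/8 = 0.09744; i = arccos(0.31216) = 71.810°.
sin r = sin 71.810°/1.334 = 0.71217; r = 45.411°.
D_min = 2·71.810° − 6·45.411° + 360° = 231.153°.
Rainbow angle = D_min − 180° = 51.153°.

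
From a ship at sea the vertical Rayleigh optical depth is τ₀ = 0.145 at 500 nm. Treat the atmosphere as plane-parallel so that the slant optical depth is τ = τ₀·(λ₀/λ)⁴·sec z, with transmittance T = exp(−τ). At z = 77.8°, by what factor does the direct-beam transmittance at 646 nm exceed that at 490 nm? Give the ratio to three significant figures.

1.64

Airmass: sec 77.8° = 4.7321.
τ(646 nm) = 0.145 × (500/646)⁴ × 4.7321 = 0.145 × 0.3589 × 4.7321 = 0.2462.
τ(490 nm) = 0.145 × (500/490)⁴ × 4.7321 = 0.145 × 1.0842 × 4.7321 = 0.7439.
T(646)/T(490) = exp(τ_B − τ_A) = exp(0.4977) = 1.6449.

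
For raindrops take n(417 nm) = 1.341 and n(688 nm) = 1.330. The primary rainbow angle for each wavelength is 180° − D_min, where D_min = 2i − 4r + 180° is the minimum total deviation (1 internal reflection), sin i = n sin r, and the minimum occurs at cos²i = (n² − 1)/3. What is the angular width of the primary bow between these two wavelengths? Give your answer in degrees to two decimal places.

At 417 nm (n = 1.341): cos²i = 0.26609 → i = 58.946°, r = 39.705°, D_min = 139.071°, rainbow angle = 40.929°.
At 688 nm (n = 1.330): cos²i = 0.25630 → i = 59.585°, r = 40.422°, D_min = 137.484°, rainbow angle = 42.516°.
Angular width = |40.929° − 42.516°| = 1.588°.

1.59°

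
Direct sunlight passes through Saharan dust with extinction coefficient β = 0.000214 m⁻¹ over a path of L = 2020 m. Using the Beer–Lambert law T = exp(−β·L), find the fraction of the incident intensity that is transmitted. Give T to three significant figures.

0.649

τ = β·L = 0.000214 × 2020 = 0.4323.
T = exp(−0.4323) = 0.6490.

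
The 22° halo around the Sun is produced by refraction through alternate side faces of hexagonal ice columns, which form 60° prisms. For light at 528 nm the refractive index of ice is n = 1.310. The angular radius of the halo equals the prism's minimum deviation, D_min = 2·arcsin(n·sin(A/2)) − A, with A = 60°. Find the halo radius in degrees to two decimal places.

n·sin(A/2) = 1.310 × sin 30° = 1.310 × 0.5000 = 0.6550.
D_min = 2·arcsin(0.6550) − 60° = 2 × 40.920° − 60° = 21.839°.

21.84°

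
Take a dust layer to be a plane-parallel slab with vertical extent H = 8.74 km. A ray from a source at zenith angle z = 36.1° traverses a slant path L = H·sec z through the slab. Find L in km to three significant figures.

sec z = 1/cos 36.1° = 1.2376.
L = 8.74 × 1.2376 = 10.817 km.

10.8 km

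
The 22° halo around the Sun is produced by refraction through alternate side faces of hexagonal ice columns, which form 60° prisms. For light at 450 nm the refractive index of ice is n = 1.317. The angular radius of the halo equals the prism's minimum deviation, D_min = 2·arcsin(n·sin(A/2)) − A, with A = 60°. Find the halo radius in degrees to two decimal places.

22.37°

n·sin(A/2) = 1.317 × sin 30° = 1.317 × 0.5000 = 0.6585.
D_min = 2·arcsin(0.6585) − 60° = 2 × 41.186° − 60° = 22.371°.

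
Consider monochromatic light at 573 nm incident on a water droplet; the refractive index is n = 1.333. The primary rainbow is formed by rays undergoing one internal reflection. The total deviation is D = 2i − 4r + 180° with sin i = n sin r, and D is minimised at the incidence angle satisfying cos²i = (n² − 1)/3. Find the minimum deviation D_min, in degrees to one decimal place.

cos²i = (1.77689 − 1)/3 = 0.25896; i = arccos(0.50888) = 59.410°.
sin r = sin 59.410°/1.333 = 0.64579; r = 40.225°.
D_min = 2·59.410° − 4·40.225° + 180° = 137.922°.

137.9°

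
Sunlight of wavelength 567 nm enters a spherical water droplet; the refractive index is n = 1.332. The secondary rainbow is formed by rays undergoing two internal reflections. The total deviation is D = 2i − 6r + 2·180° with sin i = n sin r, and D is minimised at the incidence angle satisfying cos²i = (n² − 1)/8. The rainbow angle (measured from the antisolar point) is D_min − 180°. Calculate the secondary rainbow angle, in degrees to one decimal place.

50.6°

cos²i = (1.77422 − 1)/8 = 0.09678; i = arccos(0.31109) = 71.875°.
sin r = sin 71.875°/1.332 = 0.71350; r = 45.520°.
D_min = 2·71.875° − 6·45.520° + 360° = 230.628°.
Rainbow angle = D_min − 180° = 50.628°.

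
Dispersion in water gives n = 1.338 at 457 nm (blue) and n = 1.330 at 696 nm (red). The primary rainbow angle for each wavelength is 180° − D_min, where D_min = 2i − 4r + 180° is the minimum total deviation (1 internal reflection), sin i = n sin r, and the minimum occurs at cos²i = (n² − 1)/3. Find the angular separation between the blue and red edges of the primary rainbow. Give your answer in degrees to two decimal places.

1.16°

At 457 nm (n = 1.338): cos²i = 0.26341 → i = 59.120°, r = 39.899°, D_min = 138.643°, rainbow angle = 41.357°.
At 696 nm (n = 1.330): cos²i = 0.25630 → i = 59.585°, r = 40.422°, D_min = 137.484°, rainbow angle = 42.516°.
Angular width = |41.357° − 42.516°| = 1.160°.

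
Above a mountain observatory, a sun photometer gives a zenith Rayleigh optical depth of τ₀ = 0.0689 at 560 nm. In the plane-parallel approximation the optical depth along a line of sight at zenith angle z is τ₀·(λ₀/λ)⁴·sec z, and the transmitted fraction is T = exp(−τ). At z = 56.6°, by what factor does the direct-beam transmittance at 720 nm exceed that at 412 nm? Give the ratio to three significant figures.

Airmass: sec 56.6° = 1.8166.
τ(720 nm) = 0.0689 × (560/720)⁴ × 1.8166 = 0.0689 × 0.3660 × 1.8166 = 0.0458.
τ(412 nm) = 0.0689 × (560/412)⁴ × 1.8166 = 0.0689 × 3.4132 × 1.8166 = 0.4272.
T(720)/T(412) = exp(τ_B − τ_A) = exp(0.3814) = 1.4643.

1.46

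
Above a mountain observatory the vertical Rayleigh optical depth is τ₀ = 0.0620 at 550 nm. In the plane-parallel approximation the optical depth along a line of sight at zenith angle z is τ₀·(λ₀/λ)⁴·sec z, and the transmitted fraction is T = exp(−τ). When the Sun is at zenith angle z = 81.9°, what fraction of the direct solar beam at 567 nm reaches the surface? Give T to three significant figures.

0.677

sec 81.9° = 7.0972.
τ = 0.0620 × (550/567)⁴ × 7.0972 = 0.0620 × 0.8854 × 7.0972 = 0.3896.
T = exp(−0.3896) = 0.6773.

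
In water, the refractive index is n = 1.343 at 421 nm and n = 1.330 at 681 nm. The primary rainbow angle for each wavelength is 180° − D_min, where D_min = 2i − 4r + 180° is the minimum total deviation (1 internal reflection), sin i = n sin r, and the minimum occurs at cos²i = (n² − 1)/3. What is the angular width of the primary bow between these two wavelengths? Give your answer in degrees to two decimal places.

1.87°

At 421 nm (n = 1.343): cos²i = 0.26788 → i = 58.830°, r = 39.577°, D_min = 139.354°, rainbow angle = 40.646°.
At 681 nm (n = 1.330): cos²i = 0.25630 → i = 59.585°, r = 40.422°, D_min = 137.484°, rainbow angle = 42.516°.
Angular width = |40.646° − 42.516°| = 1.871°.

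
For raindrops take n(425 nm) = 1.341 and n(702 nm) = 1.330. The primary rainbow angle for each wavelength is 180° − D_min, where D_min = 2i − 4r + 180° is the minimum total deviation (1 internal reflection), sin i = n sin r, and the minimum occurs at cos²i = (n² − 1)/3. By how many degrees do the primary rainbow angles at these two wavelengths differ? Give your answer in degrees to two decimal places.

At 425 nm (n = 1.341): cos²i = 0.26609 → i = 58.946°, r = 39.705°, D_min = 139.071°, rainbow angle = 40.929°.
At 702 nm (n = 1.330): cos²i = 0.25630 → i = 59.585°, r = 40.422°, D_min = 137.484°, rainbow angle = 42.516°.
Angular width = |40.929° − 42.516°| = 1.588°.

1.59°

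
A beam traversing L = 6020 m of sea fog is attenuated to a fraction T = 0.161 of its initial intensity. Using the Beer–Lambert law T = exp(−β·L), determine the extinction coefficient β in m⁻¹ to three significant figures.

0.000303 m⁻¹

Beer–Lambert: T = exp(−βL) ⇒ β = −ln(T)/L = −ln(0.161)/6020 = 1.8264/6020 = 0.0003034 m⁻¹.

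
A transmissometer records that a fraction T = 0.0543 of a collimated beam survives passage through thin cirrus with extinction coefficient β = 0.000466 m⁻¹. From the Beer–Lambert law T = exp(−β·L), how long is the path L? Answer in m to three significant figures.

Beer–Lambert: T = exp(−βL) ⇒ L = −ln(T)/β = −ln(0.0543)/0.000466 = 2.9132/0.000466 = 6252 m.

6250 m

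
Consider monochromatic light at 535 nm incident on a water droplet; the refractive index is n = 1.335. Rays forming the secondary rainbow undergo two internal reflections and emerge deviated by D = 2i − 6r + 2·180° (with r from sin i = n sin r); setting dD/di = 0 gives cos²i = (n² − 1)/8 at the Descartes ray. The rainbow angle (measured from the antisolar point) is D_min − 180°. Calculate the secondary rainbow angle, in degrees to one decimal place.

51.4°

cos²i = (1.78222 − 1)/8 = 0.09778; i = arccos(0.31269) = 71.778°.
sin r = sin 71.778°/1.335 = 0.71150; r = 45.357°.
D_min = 2·71.778° − 6·45.357° + 360° = 231.414°.
Rainbow angle = D_min − 180° = 51.414°.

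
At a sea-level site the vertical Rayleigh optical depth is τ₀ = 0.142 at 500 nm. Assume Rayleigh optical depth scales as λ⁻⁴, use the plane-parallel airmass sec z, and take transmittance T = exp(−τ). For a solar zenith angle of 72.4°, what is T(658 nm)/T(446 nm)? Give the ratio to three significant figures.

Airmass: sec 72.4° = 3.3072.
τ(658 nm) = 0.142 × (500/658)⁴ × 3.3072 = 0.142 × 0.3334 × 3.3072 = 0.1566.
τ(446 nm) = 0.142 × (500/446)⁴ × 3.3072 = 0.142 × 1.5796 × 3.3072 = 0.7418.
T(658)/T(446) = exp(τ_B − τ_A) = exp(0.5852) = 1.7954.

1.80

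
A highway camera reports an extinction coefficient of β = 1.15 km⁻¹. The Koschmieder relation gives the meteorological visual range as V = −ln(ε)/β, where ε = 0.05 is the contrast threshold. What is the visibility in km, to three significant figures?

V = −ln(0.05) / 1.15 = 2.996 / 1.15 = 2.6050 km.

2.60 km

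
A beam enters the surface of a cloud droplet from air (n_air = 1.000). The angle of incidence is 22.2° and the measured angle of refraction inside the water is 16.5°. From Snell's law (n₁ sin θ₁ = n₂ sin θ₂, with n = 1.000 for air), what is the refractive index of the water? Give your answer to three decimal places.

1.330

n = sin θ_i / sin θ_r = sin 22.2° / sin 16.5° = 0.3778 / 0.2840 = 1.3304.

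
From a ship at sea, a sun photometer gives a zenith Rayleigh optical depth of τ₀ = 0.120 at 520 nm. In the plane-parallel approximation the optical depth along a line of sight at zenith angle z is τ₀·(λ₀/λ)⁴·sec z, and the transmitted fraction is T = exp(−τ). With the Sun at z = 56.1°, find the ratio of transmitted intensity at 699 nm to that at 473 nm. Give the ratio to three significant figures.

1.28

Airmass: sec 56.1° = 1.7929.
τ(699 nm) = 0.120 × (520/699)⁴ × 1.7929 = 0.120 × 0.3063 × 1.7929 = 0.0659.
τ(473 nm) = 0.120 × (520/473)⁴ × 1.7929 = 0.120 × 1.4607 × 1.7929 = 0.3143.
T(699)/T(473) = exp(τ_B − τ_A) = exp(0.2484) = 1.2820.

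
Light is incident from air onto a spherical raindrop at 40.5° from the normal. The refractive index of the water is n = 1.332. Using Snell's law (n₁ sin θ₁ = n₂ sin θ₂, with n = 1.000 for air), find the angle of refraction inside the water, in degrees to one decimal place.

Snell: sin θ_r = sin θ_i / n = sin 40.5° / 1.332 = 0.6494 / 1.332 = 0.4876.
θ_r = arcsin(0.4876) = 29.18°.

29.2°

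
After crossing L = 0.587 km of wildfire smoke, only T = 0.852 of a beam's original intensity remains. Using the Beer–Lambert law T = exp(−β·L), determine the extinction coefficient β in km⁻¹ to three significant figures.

Beer–Lambert: T = exp(−βL) ⇒ β = −ln(T)/L = −ln(0.852)/0.587 = 0.1602/0.587 = 0.2729 km⁻¹.

0.273 km⁻¹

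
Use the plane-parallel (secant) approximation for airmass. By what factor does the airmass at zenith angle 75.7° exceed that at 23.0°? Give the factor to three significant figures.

X(75.7°)/X(23.0°) = sec 75.7° / sec 23.0° = cos 23.0° / cos 75.7° = 0.9205/0.2470 = 3.7268.

3.73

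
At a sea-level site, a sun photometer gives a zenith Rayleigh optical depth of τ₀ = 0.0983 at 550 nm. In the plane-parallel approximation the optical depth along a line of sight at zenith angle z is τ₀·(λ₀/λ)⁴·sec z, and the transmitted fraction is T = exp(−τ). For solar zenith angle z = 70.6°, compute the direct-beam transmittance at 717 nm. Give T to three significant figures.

sec 70.6° = 3.0106.
τ = 0.0983 × (550/717)⁴ × 3.0106 = 0.0983 × 0.3462 × 3.0106 = 0.1025.
T = exp(−0.1025) = 0.9026.

0.903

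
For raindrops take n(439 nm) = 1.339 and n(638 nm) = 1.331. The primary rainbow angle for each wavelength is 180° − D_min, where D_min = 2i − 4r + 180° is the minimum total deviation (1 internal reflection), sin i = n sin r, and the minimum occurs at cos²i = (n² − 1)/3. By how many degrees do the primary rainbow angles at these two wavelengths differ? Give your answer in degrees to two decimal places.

1.16°

At 439 nm (n = 1.339): cos²i = 0.26431 → i = 59.062°, r = 39.834°, D_min = 138.786°, rainbow angle = 41.214°.
At 638 nm (n = 1.331): cos²i = 0.25719 → i = 59.527°, r = 40.356°, D_min = 137.630°, rainbow angle = 42.370°.
Angular width = |41.214° − 42.370°| = 1.156°.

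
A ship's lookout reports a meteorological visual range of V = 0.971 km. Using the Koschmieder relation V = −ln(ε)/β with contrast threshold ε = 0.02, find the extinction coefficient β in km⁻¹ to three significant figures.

4.03 km⁻¹

β = −ln(0.02) / V = 3.912 / 0.971 = 4.0289 km⁻¹.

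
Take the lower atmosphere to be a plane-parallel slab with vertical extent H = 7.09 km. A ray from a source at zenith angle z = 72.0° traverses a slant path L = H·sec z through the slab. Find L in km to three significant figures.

sec z = 1/cos 72.0° = 3.2361.
L = 7.09 × 3.2361 = 22.944 km.

22.9 km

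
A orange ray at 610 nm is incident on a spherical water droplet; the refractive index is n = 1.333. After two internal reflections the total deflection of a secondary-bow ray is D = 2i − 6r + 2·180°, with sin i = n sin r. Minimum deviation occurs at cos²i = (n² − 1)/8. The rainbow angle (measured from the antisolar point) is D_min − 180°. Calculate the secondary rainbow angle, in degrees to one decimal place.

50.9°

cos²i = (1.77689 − 1)/8 = 0.09711; i = arccos(0.31163) = 71.843°.
sin r = sin 71.843°/1.333 = 0.71283; r = 45.466°.
D_min = 2·71.843° − 6·45.466° + 360° = 230.891°.
Rainbow angle = D_min − 180° = 50.891°.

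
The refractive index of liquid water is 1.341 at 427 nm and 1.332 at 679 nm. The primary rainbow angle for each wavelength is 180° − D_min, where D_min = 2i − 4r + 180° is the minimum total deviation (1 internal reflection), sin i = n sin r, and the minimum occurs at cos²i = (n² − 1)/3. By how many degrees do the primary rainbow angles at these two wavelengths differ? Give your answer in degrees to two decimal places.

At 427 nm (n = 1.341): cos²i = 0.26609 → i = 58.946°, r = 39.705°, D_min = 139.071°, rainbow angle = 40.929°.
At 679 nm (n = 1.332): cos²i = 0.25807 → i = 59.469°, r = 40.290°, D_min = 137.776°, rainbow angle = 42.224°.
Angular width = |40.929° − 42.224°| = 1.295°.

1.29°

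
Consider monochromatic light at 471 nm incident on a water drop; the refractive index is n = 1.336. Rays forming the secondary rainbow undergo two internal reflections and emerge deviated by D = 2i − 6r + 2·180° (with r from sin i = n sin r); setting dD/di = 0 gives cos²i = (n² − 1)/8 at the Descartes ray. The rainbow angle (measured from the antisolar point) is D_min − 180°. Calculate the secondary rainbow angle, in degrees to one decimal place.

51.7°

cos²i = (1.78490 − 1)/8 = 0.09811; i = arccos(0.31323) = 71.746°.
sin r = sin 71.746°/1.336 = 0.71084; r = 45.303°.
D_min = 2·71.746° − 6·45.303° + 360° = 231.674°.
Rainbow angle = D_min − 180° = 51.674°.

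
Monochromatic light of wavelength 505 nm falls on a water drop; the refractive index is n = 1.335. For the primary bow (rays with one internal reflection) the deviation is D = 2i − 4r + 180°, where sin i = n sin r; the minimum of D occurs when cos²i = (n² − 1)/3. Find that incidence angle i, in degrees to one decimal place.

59.3°

cos²i = (1.335² − 1)/3 = (1.78222 − 1)/3 = 0.26074.
cos i = 0.51063, so i = 59.294°.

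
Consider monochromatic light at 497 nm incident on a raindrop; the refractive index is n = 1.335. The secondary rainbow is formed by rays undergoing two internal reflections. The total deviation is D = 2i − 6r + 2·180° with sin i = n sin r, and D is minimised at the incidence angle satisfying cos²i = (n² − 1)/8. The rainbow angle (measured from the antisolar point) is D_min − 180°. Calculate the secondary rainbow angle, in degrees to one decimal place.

51.4°

cos²i = (1.78222 − 1)/8 = 0.09778; i = arccos(0.31269) = 71.778°.
sin r = sin 71.778°/1.335 = 0.71150; r = 45.357°.
D_min = 2·71.778° − 6·45.357° + 360° = 231.414°.
Rainbow angle = D_min − 180° = 51.414°.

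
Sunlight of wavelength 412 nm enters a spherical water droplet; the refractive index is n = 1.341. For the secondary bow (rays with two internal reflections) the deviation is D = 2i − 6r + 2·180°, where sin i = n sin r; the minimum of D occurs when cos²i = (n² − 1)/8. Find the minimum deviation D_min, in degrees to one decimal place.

233.0°

cos²i = (1.79828 − 1)/8 = 0.09979; i = arccos(0.31589) = 71.586°.
sin r = sin 71.586°/1.341 = 0.70753; r = 45.034°.
D_min = 2·71.586° − 6·45.034° + 360° = 232.966°.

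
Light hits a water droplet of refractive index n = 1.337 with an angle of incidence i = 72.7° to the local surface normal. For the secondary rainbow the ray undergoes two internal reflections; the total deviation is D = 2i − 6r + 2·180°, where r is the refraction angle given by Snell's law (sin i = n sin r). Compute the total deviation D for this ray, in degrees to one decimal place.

sin r = sin 72.7° / 1.337 = 0.9548/1.337 = 0.7141; r = 45.57°.
D = 2·72.7° − 6·45.57° + 2·180° = 145.40° − 273.42° + 360° = 231.98°.

232.0°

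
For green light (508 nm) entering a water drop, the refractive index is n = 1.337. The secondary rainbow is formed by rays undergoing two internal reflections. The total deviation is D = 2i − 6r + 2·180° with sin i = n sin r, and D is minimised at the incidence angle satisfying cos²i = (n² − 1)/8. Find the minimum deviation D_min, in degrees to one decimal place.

cos²i = (1.78757 − 1)/8 = 0.09845; i = arccos(0.31376) = 71.714°.
sin r = sin 71.714°/1.337 = 0.71017; r = 45.249°.
D_min = 2·71.714° − 6·45.249° + 360° = 231.934°.

231.9°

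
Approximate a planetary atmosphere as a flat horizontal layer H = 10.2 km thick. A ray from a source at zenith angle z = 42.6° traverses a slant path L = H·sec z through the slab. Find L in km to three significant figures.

sec z = 1/cos 42.6° = 1.3585.
L = 10.2 × 1.3585 = 13.857 km.

13.9 km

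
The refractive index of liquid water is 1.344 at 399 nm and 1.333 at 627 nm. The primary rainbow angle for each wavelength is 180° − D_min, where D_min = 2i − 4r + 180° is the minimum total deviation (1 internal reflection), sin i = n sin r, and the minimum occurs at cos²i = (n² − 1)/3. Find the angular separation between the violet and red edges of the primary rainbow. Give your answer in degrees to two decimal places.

At 399 nm (n = 1.344): cos²i = 0.26878 → i = 58.772°, r = 39.512°, D_min = 139.495°, rainbow angle = 40.505°.
At 627 nm (n = 1.333): cos²i = 0.25896 → i = 59.410°, r = 40.225°, D_min = 137.922°, rainbow angle = 42.078°.
Angular width = |40.505° − 42.078°| = 1.573°.

1.57°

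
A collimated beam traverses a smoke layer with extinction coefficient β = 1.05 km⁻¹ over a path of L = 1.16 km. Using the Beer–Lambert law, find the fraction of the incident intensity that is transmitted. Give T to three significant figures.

τ = β·L = 1.05 × 1.16 = 1.2180.
T = exp(−1.2180) = 0.2958.

0.296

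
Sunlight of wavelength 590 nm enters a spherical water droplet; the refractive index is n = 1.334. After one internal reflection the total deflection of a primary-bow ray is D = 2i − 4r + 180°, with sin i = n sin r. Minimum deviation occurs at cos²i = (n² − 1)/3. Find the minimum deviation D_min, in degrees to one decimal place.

138.1°

cos²i = (1.77956 − 1)/3 = 0.25985; i = arccos(0.50976) = 59.352°.
sin r = sin 59.352°/1.334 = 0.64492; r = 40.159°.
D_min = 2·59.352° − 4·40.159° + 180° = 138.067°.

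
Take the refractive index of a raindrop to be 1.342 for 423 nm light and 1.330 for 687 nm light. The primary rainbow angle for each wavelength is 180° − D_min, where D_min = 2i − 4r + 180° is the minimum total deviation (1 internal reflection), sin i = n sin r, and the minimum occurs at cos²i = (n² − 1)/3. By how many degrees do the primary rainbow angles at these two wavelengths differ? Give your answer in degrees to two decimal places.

1.73°

At 423 nm (n = 1.342): cos²i = 0.26699 → i = 58.888°, r = 39.641°, D_min = 139.213°, rainbow angle = 40.787°.
At 687 nm (n = 1.330): cos²i = 0.25630 → i = 59.585°, r = 40.422°, D_min = 137.484°, rainbow angle = 42.516°.
Angular width = |40.787° − 42.516°| = 1.729°.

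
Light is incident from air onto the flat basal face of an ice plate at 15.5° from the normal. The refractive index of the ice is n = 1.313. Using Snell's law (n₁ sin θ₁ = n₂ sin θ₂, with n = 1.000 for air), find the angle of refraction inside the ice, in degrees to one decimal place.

Snell: sin θ_r = sin θ_i / n = sin 15.5° / 1.313 = 0.2672 / 1.313 = 0.2035.
θ_r = arcsin(0.2035) = 11.74°.

11.7°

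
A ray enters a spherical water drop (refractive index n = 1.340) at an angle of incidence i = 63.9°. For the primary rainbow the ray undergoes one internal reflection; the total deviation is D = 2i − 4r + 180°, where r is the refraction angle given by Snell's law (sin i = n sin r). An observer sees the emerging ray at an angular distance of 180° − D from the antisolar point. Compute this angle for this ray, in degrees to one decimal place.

sin r = sin 63.9° / 1.340 = 0.8980/1.340 = 0.6702; r = 42.08°.
D = 2·63.9° − 4·42.08° + 180° = 127.80° − 168.32° + 180° = 139.48°.
Angle from antisolar point = 180° − D = 40.52°.

40.5°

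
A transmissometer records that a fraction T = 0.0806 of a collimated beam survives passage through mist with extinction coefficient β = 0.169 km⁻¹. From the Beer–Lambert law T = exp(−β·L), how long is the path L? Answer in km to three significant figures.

Beer–Lambert: T = exp(−βL) ⇒ L = −ln(T)/β = −ln(0.0806)/0.169 = 2.5183/0.169 = 14.9 km.

14.9 km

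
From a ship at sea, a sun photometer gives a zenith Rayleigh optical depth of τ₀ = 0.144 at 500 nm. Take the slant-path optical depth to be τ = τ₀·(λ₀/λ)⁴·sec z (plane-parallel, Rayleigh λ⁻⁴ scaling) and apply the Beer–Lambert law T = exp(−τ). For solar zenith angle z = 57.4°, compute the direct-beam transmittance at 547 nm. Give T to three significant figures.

0.830

sec 57.4° = 1.8561.
τ = 0.144 × (500/547)⁴ × 1.8561 = 0.144 × 0.6981 × 1.8561 = 0.1866.
T = exp(−0.1866) = 0.8298.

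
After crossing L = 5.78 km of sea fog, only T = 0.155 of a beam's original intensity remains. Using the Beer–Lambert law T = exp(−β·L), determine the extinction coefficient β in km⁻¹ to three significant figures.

0.323 km⁻¹

Beer–Lambert: T = exp(−βL) ⇒ β = −ln(T)/L = −ln(0.155)/5.78 = 1.8643/5.78 = 0.3225 km⁻¹.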